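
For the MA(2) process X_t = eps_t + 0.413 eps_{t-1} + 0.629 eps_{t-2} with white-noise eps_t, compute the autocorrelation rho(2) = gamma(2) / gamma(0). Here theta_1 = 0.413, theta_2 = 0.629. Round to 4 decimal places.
\rho(2) = 0.4016

For an MA(q) process with theta_0 = 1, the autocovariance is
  gamma(k) = sigma^2 * sum_{i=0..q-k} theta_i * theta_{i+k},
and rho(k) = gamma(k) / gamma(0). Sigma^2 cancels.
  numerator   = (1)*(0.629) = 0.629.
  denominator = (1)^2 + (0.413)^2 + (0.629)^2 = 1.56621.
  rho(2) = 0.629 / 1.56621 = 0.4016.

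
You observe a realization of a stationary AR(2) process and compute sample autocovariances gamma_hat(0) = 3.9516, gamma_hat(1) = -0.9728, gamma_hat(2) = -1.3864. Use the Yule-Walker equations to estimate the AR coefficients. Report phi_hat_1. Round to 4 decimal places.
\hat\phi_{1} = -0.3540

The Yule-Walker equations for an AR(p) process read, in matrix form,
  Gamma_p phi = r_p,   with   (Gamma_p)_{ij} = gamma(|i - j|),
                       (r_p)_i = gamma(i),   i,j = 1..p.
Substitute the sample gammas (Toeplitz matrix and right-hand side of size 2):
  Gamma_p = [[3.9516, -0.9728], [-0.9728, 3.9516]]
  r_p     = [-0.9728, -1.3864]
Written out:
  3.9516 phi_1 - 0.9728 phi_2 = -0.9728
  -0.9728 phi_1 + 3.9516 phi_2 = -1.3864
Solve by Cramer's rule:
  det = gamma(0)^2 - gamma(1)^2 = (3.9516)^2 - (-0.9728)^2 = 15.61514256 - 0.94633984 = 14.66880272
  phi_hat_1 = [gamma(1) gamma(0) - gamma(1) gamma(2)] / det = [(-0.9728)(3.9516) - (-0.9728)(-1.3864)] / 14.66880272 = -5.1928064 / 14.66880272 = -0.354
  phi_hat_2 = [gamma(0) gamma(2) - gamma(1)^2] / det = [(3.9516)(-1.3864) - (-0.9728)^2] / 14.66880272 = -6.42483808 / 14.66880272 = -0.438
So phi_hat = [-0.3540, -0.4380].
Therefore phi_hat_1 = -0.3540.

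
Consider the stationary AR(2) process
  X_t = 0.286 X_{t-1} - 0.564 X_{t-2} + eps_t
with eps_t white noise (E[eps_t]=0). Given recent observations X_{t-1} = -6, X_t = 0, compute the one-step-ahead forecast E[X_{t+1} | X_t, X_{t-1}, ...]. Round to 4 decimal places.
E[X_{t+1} \mid \mathcal F_t] = 3.3840

For an AR(p) model X_t = c + sum_i phi_i X_{t-i} + eps_t, the
one-step-ahead conditional mean is
  E[X_{t+1} | X_t, ...] = c + sum_i phi_i X_{t+1-i}.
Substitute known values:
  E[X_{t+1} | ...] = (0.286) * (0) + (-0.564) * (-6)
                   = 3.3840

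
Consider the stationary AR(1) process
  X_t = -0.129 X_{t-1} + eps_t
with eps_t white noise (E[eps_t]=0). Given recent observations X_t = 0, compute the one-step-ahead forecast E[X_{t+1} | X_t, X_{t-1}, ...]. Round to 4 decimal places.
E[X_{t+1} \mid \mathcal F_t] = 0.0000

For an AR(p) model X_t = c + sum_i phi_i X_{t-i} + eps_t, the
one-step-ahead conditional mean is
  E[X_{t+1} | X_t, ...] = c + sum_i phi_i X_{t+1-i}.
Substitute known values:
  E[X_{t+1} | ...] = (-0.129) * (0)
                   = 0.0000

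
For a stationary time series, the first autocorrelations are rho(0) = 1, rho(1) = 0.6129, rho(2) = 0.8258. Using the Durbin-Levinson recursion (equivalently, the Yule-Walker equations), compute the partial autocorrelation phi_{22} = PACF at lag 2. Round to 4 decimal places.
\phi_{22} = 0.7210

The PACF at lag k is phi_{kk}, the last component of the solution
to the Yule-Walker system G_k phi = r_k where
  (G_k)_{ij} = rho(|i - j|), (r_k)_i = rho(i), i,j = 1..k.
Equivalently, Durbin-Levinson gives phi_{kk} iteratively:
  phi_{11} = rho(1)
  phi_{kk} = [rho(k) - sum_{j=1..k-1} phi_{k-1,j} rho(k-j)]
            / [1 - sum_{j=1..k-1} phi_{k-1,j} rho(j)],
  phi_{k,j} = phi_{k-1,j} - phi_{kk} phi_{k-1,k-j},  j = 1..k-1.
Step k = 1:
  phi_11 = rho(1) = 0.6129.
Step k = 2:
  phi_22 = [rho(2) - phi_11 rho(1)] / [1 - phi_11 rho(1)] = [0.8258 - (0.6129)(0.6129)] / [1 - (0.6129)(0.6129)]
         = 0.45015359 / 0.62435359 = 0.721.
Therefore phi_{22} = 0.7210.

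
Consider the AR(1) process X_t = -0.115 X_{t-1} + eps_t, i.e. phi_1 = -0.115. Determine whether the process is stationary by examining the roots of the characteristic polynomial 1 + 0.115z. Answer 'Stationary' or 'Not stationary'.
\text{Stationary}

The AR(p) characteristic polynomial is P(z) = 1 + 0.115z.
Stationarity requires all roots to lie outside the unit circle, i.e. |z| > 1 for every root.
This is linear in z: 1 + (0.115) z = 0  =>  z = -1/(0.115) = -8.695652,  |z| = 8.695652.
Moduli of all roots: 8.6957.
All moduli strictly greater than 1? Yes.
Verdict: Stationary.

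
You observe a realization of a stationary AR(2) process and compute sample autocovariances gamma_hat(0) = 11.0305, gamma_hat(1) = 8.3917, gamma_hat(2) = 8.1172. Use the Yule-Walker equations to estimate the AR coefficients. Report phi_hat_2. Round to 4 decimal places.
\hat\phi_{2} = 0.3730

The Yule-Walker equations for an AR(p) process read, in matrix form,
  Gamma_p phi = r_p,   with   (Gamma_p)_{ij} = gamma(|i - j|),
                       (r_p)_i = gamma(i),   i,j = 1..p.
Substitute the sample gammas (Toeplitz matrix and right-hand side of size 2):
  Gamma_p = [[11.0305, 8.3917], [8.3917, 11.0305]]
  r_p     = [8.3917, 8.1172]
Written out:
  11.0305 phi_1 + 8.3917 phi_2 = 8.3917
  8.3917 phi_1 + 11.0305 phi_2 = 8.1172
Solve by Cramer's rule:
  det = gamma(0)^2 - gamma(1)^2 = (11.0305)^2 - (8.3917)^2 = 121.67193025 - 70.42062889 = 51.25130136
  phi_hat_1 = [gamma(1) gamma(0) - gamma(1) gamma(2)] / det = [(8.3917)(11.0305) - (8.3917)(8.1172)] / 51.25130136 = 24.44753961 / 51.25130136 = 0.477
  phi_hat_2 = [gamma(0) gamma(2) - gamma(1)^2] / det = [(11.0305)(8.1172) - (8.3917)^2] / 51.25130136 = 19.11614571 / 51.25130136 = 0.373
So phi_hat = [0.4770, 0.3730].
Therefore phi_hat_2 = 0.3730.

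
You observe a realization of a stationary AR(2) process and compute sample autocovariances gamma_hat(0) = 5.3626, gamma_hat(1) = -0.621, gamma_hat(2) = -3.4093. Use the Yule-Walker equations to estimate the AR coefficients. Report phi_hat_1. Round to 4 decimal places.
\hat\phi_{1} = -0.1920

The Yule-Walker equations for an AR(p) process read, in matrix form,
  Gamma_p phi = r_p,   with   (Gamma_p)_{ij} = gamma(|i - j|),
                       (r_p)_i = gamma(i),   i,j = 1..p.
Substitute the sample gammas (Toeplitz matrix and right-hand side of size 2):
  Gamma_p = [[5.3626, -0.621], [-0.621, 5.3626]]
  r_p     = [-0.621, -3.4093]
Written out:
  5.3626 phi_1 - 0.621 phi_2 = -0.621
  -0.621 phi_1 + 5.3626 phi_2 = -3.4093
Solve by Cramer's rule:
  det = gamma(0)^2 - gamma(1)^2 = (5.3626)^2 - (-0.621)^2 = 28.75747876 - 0.385641 = 28.37183776
  phi_hat_1 = [gamma(1) gamma(0) - gamma(1) gamma(2)] / det = [(-0.621)(5.3626) - (-0.621)(-3.4093)] / 28.37183776 = -5.4473499 / 28.37183776 = -0.192
  phi_hat_2 = [gamma(0) gamma(2) - gamma(1)^2] / det = [(5.3626)(-3.4093) - (-0.621)^2] / 28.37183776 = -18.66835318 / 28.37183776 = -0.658
So phi_hat = [-0.1920, -0.6580].
Therefore phi_hat_1 = -0.1920.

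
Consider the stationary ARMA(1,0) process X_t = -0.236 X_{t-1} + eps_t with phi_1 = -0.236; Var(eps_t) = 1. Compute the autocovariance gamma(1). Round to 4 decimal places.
\gamma(1) = -0.2499

Multiply the model equation by X_{t-k} and take expectations. With theta_0 = psi_0 = 1 and psi_j the MA(infinity) weights, this gives
  gamma(k) - sum_i phi_i gamma(k-i) = c_k,
  c_k = sigma^2 * sum_{j=k..q} theta_j psi_{j-k}   (c_k = 0 for k > q),
using gamma(-m) = gamma(m).
Pure AR (q = 0): c_0 = sigma^2 = 1, c_k = 0 for k >= 1.
Equations for k = 0 and k = 1 (AR order 1):
  gamma(0) = phi_1 gamma(1) + c_0
  gamma(1) = phi_1 gamma(0) + c_1
Substituting the second into the first: gamma(0) (1 - phi_1^2) = c_0 + phi_1 c_1, so
  gamma(0) = c_0 / (1 - phi_1^2) = 1 / (1 - (-0.236)^2) = 1 / 0.944304 = 1.058981.
  gamma(1) = phi_1 gamma(0) = (-0.236)(1.058981) = -0.24992.
Therefore gamma(1) = -0.2499 (to 4 decimal places).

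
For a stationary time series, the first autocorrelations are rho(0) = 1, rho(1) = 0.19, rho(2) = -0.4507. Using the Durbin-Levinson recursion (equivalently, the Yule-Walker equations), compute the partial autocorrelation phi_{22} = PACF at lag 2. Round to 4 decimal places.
\phi_{22} = -0.5050

The PACF at lag k is phi_{kk}, the last component of the solution
to the Yule-Walker system G_k phi = r_k where
  (G_k)_{ij} = rho(|i - j|), (r_k)_i = rho(i), i,j = 1..k.
Equivalently, Durbin-Levinson gives phi_{kk} iteratively:
  phi_{11} = rho(1)
  phi_{kk} = [rho(k) - sum_{j=1..k-1} phi_{k-1,j} rho(k-j)]
            / [1 - sum_{j=1..k-1} phi_{k-1,j} rho(j)],
  phi_{k,j} = phi_{k-1,j} - phi_{kk} phi_{k-1,k-j},  j = 1..k-1.
Step k = 1:
  phi_11 = rho(1) = 0.19.
Step k = 2:
  phi_22 = [rho(2) - phi_11 rho(1)] / [1 - phi_11 rho(1)] = [-0.4507 - (0.19)(0.19)] / [1 - (0.19)(0.19)]
         = -0.4868 / 0.9639 = -0.505.
Therefore phi_{22} = -0.5050.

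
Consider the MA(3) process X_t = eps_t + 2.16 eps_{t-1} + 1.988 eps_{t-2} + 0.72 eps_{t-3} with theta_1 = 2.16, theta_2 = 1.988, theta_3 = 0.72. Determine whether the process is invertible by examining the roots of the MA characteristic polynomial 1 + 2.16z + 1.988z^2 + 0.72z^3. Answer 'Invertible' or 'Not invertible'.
\text{Invertible}

The MA(q) characteristic polynomial is P(z) = 1 + 2.16z + 1.988z^2 + 0.72z^3.
Invertibility requires all roots to lie outside the unit circle, i.e. |z| > 1 for every root.
Degree 3: look for a simple real root z0 first, then factor out (1 - z/z0) and solve the remaining quadratic.
Testing z0 = -1.25: P(-1.25) = 1 + (2.16)(-1.25) + (1.988)(-1.25)^2 + (0.72)(-1.25)^3
  = 1 + (-2.7) + (3.10625) + (-1.40625) = 0.  So z_0 = -1.25 is a root, |z_0| = 1.25.
Divide out the factor (1 + 0.8 z) = (1 - z/z0) (since 1/z0 = -0.8):
  P(z) = (1 + 0.8 z)(1 + (1.36) z + (0.9) z^2)
  [check: z-coef 1.36 - (-0.8) = 2.16; z^2-coef 0.9 - (-0.8)(1.36) = 1.988; z^3-coef -(-0.8)(0.9) = 0.72.]
Remaining roots from the quadratic factor 1 + (1.36) z + (0.9) z^2:
  Set 1 + (1.36) z + (0.9) z^2 = 0, i.e. a z^2 + b z + c = 0 with a = 0.9, b = 1.36, c = 1.
  Discriminant D = b^2 - 4ac = (1.36)^2 - 4*(0.9)*1 = 1.8496 - (3.6) = -1.7504.
  D < 0, so the roots are the complex-conjugate pair z = (-b +/- i sqrt(-D)) / (2a) = -0.7556 +/- 0.735i.
  For a conjugate pair |z|^2 = z * conj(z) = (product of roots) = c/a = 1/(0.9) = 1.111111, so |z| = sqrt(1.111111) = 1.0541 for both roots.
Moduli of all roots: 1.2500, 1.0541, 1.0541.
All moduli strictly greater than 1? Yes.
Verdict: Invertible.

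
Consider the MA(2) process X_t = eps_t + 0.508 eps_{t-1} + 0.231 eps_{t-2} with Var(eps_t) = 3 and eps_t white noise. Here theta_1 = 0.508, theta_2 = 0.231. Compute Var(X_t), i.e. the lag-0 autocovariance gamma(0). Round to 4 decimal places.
\gamma(0) = 3.9343

For an MA(q) process X_t = eps_t + sum_i theta_i eps_{t-i} with
Var(eps_t) = sigma^2, the variance is
  gamma(0) = sigma^2 * (1 + sum_i theta_i^2).
  sum_i theta_i^2 = (0.508)^2 + (0.231)^2 = 0.258064 + 0.053361 = 0.311425.
  gamma(0) = 3 * (1 + 0.311425) = 3 * 1.311425 = 3.934275, which rounds to 3.9343.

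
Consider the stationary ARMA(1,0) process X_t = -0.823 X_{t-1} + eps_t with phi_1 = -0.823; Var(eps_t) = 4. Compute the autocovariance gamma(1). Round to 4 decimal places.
\gamma(1) = -10.2023

Multiply the model equation by X_{t-k} and take expectations. With theta_0 = psi_0 = 1 and psi_j the MA(infinity) weights, this gives
  gamma(k) - sum_i phi_i gamma(k-i) = c_k,
  c_k = sigma^2 * sum_{j=k..q} theta_j psi_{j-k}   (c_k = 0 for k > q),
using gamma(-m) = gamma(m).
Pure AR (q = 0): c_0 = sigma^2 = 4, c_k = 0 for k >= 1.
Equations for k = 0 and k = 1 (AR order 1):
  gamma(0) = phi_1 gamma(1) + c_0
  gamma(1) = phi_1 gamma(0) + c_1
Substituting the second into the first: gamma(0) (1 - phi_1^2) = c_0 + phi_1 c_1, so
  gamma(0) = c_0 / (1 - phi_1^2) = 4 / (1 - (-0.823)^2) = 4 / 0.322671 = 12.396528.
  gamma(1) = phi_1 gamma(0) = (-0.823)(12.396528) = -10.202342.
Therefore gamma(1) = -10.2023 (to 4 decimal places).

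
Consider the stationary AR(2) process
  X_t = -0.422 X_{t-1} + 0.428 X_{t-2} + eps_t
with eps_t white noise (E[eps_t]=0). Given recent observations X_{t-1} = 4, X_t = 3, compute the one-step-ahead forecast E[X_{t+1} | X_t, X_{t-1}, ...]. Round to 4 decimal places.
E[X_{t+1} \mid \mathcal F_t] = 0.4460

For an AR(p) model X_t = c + sum_i phi_i X_{t-i} + eps_t, the
one-step-ahead conditional mean is
  E[X_{t+1} | X_t, ...] = c + sum_i phi_i X_{t+1-i}.
Substitute known values:
  E[X_{t+1} | ...] = (-0.422) * (3) + (0.428) * (4)
                   = 0.4460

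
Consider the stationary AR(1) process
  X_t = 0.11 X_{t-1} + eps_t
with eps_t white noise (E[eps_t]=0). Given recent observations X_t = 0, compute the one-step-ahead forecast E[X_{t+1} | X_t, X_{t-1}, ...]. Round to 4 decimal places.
E[X_{t+1} \mid \mathcal F_t] = 0.0000

For an AR(p) model X_t = c + sum_i phi_i X_{t-i} + eps_t, the
one-step-ahead conditional mean is
  E[X_{t+1} | X_t, ...] = c + sum_i phi_i X_{t+1-i}.
Substitute known values:
  E[X_{t+1} | ...] = (0.11) * (0)
                   = 0.0000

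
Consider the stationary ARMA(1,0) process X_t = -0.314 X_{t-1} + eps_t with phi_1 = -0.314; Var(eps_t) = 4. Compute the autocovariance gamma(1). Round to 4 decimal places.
\gamma(1) = -1.3934

Multiply the model equation by X_{t-k} and take expectations. With theta_0 = psi_0 = 1 and psi_j the MA(infinity) weights, this gives
  gamma(k) - sum_i phi_i gamma(k-i) = c_k,
  c_k = sigma^2 * sum_{j=k..q} theta_j psi_{j-k}   (c_k = 0 for k > q),
using gamma(-m) = gamma(m).
Pure AR (q = 0): c_0 = sigma^2 = 4, c_k = 0 for k >= 1.
Equations for k = 0 and k = 1 (AR order 1):
  gamma(0) = phi_1 gamma(1) + c_0
  gamma(1) = phi_1 gamma(0) + c_1
Substituting the second into the first: gamma(0) (1 - phi_1^2) = c_0 + phi_1 c_1, so
  gamma(0) = c_0 / (1 - phi_1^2) = 4 / (1 - (-0.314)^2) = 4 / 0.901404 = 4.437522.
  gamma(1) = phi_1 gamma(0) = (-0.314)(4.437522) = -1.393382.
Therefore gamma(1) = -1.3934 (to 4 decimal places).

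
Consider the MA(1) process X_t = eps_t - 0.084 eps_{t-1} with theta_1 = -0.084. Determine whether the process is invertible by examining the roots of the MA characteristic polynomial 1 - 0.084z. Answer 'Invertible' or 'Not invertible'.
\text{Invertible}

The MA(q) characteristic polynomial is P(z) = 1 - 0.084z.
Invertibility requires all roots to lie outside the unit circle, i.e. |z| > 1 for every root.
This is linear in z: 1 + (-0.084) z = 0  =>  z = -1/(-0.084) = 11.904762,  |z| = 11.904762.
Moduli of all roots: 11.9048.
All moduli strictly greater than 1? Yes.
Verdict: Invertible.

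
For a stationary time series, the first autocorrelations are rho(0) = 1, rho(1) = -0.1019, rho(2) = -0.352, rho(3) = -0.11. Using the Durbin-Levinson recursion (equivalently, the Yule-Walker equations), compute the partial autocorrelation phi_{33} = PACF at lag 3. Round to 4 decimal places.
\phi_{33} = -0.2291

The PACF at lag k is phi_{kk}, the last component of the solution
to the Yule-Walker system G_k phi = r_k where
  (G_k)_{ij} = rho(|i - j|), (r_k)_i = rho(i), i,j = 1..k.
Equivalently, Durbin-Levinson gives phi_{kk} iteratively:
  phi_{11} = rho(1)
  phi_{kk} = [rho(k) - sum_{j=1..k-1} phi_{k-1,j} rho(k-j)]
            / [1 - sum_{j=1..k-1} phi_{k-1,j} rho(j)],
  phi_{k,j} = phi_{k-1,j} - phi_{kk} phi_{k-1,k-j},  j = 1..k-1.
Step k = 1:
  phi_11 = rho(1) = -0.1019.
Step k = 2:
  phi_22 = [rho(2) - phi_11 rho(1)] / [1 - phi_11 rho(1)] = [-0.352 - (-0.1019)(-0.1019)] / [1 - (-0.1019)(-0.1019)]
         = -0.36238361 / 0.98961639 = -0.366186.
  Update: phi_21 = phi_11 - phi_22 phi_11 = -0.1019 - (-0.366186)(-0.1019) = -0.139214.
Step k = 3:
  phi_33 = [rho(3) - phi_21 rho(2) - phi_22 rho(1)] / [1 - phi_21 rho(1) - phi_22 rho(2)]
    numerator   = -0.11 - (-0.139214)(-0.352) - (-0.366186)(-0.1019) = -0.1963178
    denominator = 1 - (-0.139214)(-0.1019) - (-0.366186)(-0.352) = 0.85691661
  phi_33 = -0.1963178 / 0.85691661 = -0.2291.
Therefore phi_{33} = -0.2291.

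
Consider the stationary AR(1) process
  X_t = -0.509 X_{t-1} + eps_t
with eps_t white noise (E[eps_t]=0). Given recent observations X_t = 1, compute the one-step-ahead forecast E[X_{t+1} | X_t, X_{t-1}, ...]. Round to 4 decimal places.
E[X_{t+1} \mid \mathcal F_t] = -0.5090

For an AR(p) model X_t = c + sum_i phi_i X_{t-i} + eps_t, the
one-step-ahead conditional mean is
  E[X_{t+1} | X_t, ...] = c + sum_i phi_i X_{t+1-i}.
Substitute known values:
  E[X_{t+1} | ...] = (-0.509) * (1)
                   = -0.5090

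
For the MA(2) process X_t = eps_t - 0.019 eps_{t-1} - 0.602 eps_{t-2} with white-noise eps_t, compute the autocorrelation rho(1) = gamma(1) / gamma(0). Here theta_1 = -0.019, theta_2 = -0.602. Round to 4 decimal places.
\rho(1) = -0.0055

For an MA(q) process with theta_0 = 1, the autocovariance is
  gamma(k) = sigma^2 * sum_{i=0..q-k} theta_i * theta_{i+k},
and rho(k) = gamma(k) / gamma(0). Sigma^2 cancels.
  numerator   = (1)*(-0.019) + (-0.019)*(-0.602) = -0.007562.
  denominator = (1)^2 + (-0.019)^2 + (-0.602)^2 = 1.362765.
  rho(1) = -0.007562 / 1.362765 = -0.0055.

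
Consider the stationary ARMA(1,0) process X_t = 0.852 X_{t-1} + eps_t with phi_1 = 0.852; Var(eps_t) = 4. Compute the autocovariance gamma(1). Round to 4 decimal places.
\gamma(1) = 12.4336

Multiply the model equation by X_{t-k} and take expectations. With theta_0 = psi_0 = 1 and psi_j the MA(infinity) weights, this gives
  gamma(k) - sum_i phi_i gamma(k-i) = c_k,
  c_k = sigma^2 * sum_{j=k..q} theta_j psi_{j-k}   (c_k = 0 for k > q),
using gamma(-m) = gamma(m).
Pure AR (q = 0): c_0 = sigma^2 = 4, c_k = 0 for k >= 1.
Equations for k = 0 and k = 1 (AR order 1):
  gamma(0) = phi_1 gamma(1) + c_0
  gamma(1) = phi_1 gamma(0) + c_1
Substituting the second into the first: gamma(0) (1 - phi_1^2) = c_0 + phi_1 c_1, so
  gamma(0) = c_0 / (1 - phi_1^2) = 4 / (1 - (0.852)^2) = 4 / 0.274096 = 14.593427.
  gamma(1) = phi_1 gamma(0) = (0.852)(14.593427) = 12.4336.
Therefore gamma(1) = 12.4336 (to 4 decimal places).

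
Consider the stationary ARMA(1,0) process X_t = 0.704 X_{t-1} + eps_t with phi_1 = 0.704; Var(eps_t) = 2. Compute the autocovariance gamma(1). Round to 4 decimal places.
\gamma(1) = 2.7915

Multiply the model equation by X_{t-k} and take expectations. With theta_0 = psi_0 = 1 and psi_j the MA(infinity) weights, this gives
  gamma(k) - sum_i phi_i gamma(k-i) = c_k,
  c_k = sigma^2 * sum_{j=k..q} theta_j psi_{j-k}   (c_k = 0 for k > q),
using gamma(-m) = gamma(m).
Pure AR (q = 0): c_0 = sigma^2 = 2, c_k = 0 for k >= 1.
Equations for k = 0 and k = 1 (AR order 1):
  gamma(0) = phi_1 gamma(1) + c_0
  gamma(1) = phi_1 gamma(0) + c_1
Substituting the second into the first: gamma(0) (1 - phi_1^2) = c_0 + phi_1 c_1, so
  gamma(0) = c_0 / (1 - phi_1^2) = 2 / (1 - (0.704)^2) = 2 / 0.504384 = 3.965233.
  gamma(1) = phi_1 gamma(0) = (0.704)(3.965233) = 2.791524.
Therefore gamma(1) = 2.7915 (to 4 decimal places).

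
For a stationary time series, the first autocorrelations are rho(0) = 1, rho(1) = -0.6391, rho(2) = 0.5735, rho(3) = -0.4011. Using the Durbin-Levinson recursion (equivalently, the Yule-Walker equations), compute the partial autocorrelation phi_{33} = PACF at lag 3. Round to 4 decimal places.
\phi_{33} = 0.0760

The PACF at lag k is phi_{kk}, the last component of the solution
to the Yule-Walker system G_k phi = r_k where
  (G_k)_{ij} = rho(|i - j|), (r_k)_i = rho(i), i,j = 1..k.
Equivalently, Durbin-Levinson gives phi_{kk} iteratively:
  phi_{11} = rho(1)
  phi_{kk} = [rho(k) - sum_{j=1..k-1} phi_{k-1,j} rho(k-j)]
            / [1 - sum_{j=1..k-1} phi_{k-1,j} rho(j)],
  phi_{k,j} = phi_{k-1,j} - phi_{kk} phi_{k-1,k-j},  j = 1..k-1.
Step k = 1:
  phi_11 = rho(1) = -0.6391.
Step k = 2:
  phi_22 = [rho(2) - phi_11 rho(1)] / [1 - phi_11 rho(1)] = [0.5735 - (-0.6391)(-0.6391)] / [1 - (-0.6391)(-0.6391)]
         = 0.16505119 / 0.59155119 = 0.279014.
  Update: phi_21 = phi_11 - phi_22 phi_11 = -0.6391 - (0.279014)(-0.6391) = -0.460782.
Step k = 3:
  phi_33 = [rho(3) - phi_21 rho(2) - phi_22 rho(1)] / [1 - phi_21 rho(1) - phi_22 rho(2)]
    numerator   = -0.4011 - (-0.460782)(0.5735) - (0.279014)(-0.6391) = 0.04147647
    denominator = 1 - (-0.460782)(-0.6391) - (0.279014)(0.5735) = 0.54549956
  phi_33 = 0.04147647 / 0.54549956 = 0.076.
Therefore phi_{33} = 0.0760.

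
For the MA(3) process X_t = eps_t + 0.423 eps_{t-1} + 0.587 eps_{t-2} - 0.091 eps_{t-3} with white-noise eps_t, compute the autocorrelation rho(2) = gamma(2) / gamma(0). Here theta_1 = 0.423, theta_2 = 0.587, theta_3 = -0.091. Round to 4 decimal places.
\rho(2) = 0.3581

For an MA(q) process with theta_0 = 1, the autocovariance is
  gamma(k) = sigma^2 * sum_{i=0..q-k} theta_i * theta_{i+k},
and rho(k) = gamma(k) / gamma(0). Sigma^2 cancels.
  numerator   = (1)*(0.587) + (0.423)*(-0.091) = 0.548507.
  denominator = (1)^2 + (0.423)^2 + (0.587)^2 + (-0.091)^2 = 1.531779.
  rho(2) = 0.548507 / 1.531779 = 0.3581.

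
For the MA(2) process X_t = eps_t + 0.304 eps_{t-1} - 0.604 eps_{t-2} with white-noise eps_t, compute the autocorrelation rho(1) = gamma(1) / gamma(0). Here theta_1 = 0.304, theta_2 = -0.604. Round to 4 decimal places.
\rho(1) = 0.0826

For an MA(q) process with theta_0 = 1, the autocovariance is
  gamma(k) = sigma^2 * sum_{i=0..q-k} theta_i * theta_{i+k},
and rho(k) = gamma(k) / gamma(0). Sigma^2 cancels.
  numerator   = (1)*(0.304) + (0.304)*(-0.604) = 0.120384.
  denominator = (1)^2 + (0.304)^2 + (-0.604)^2 = 1.457232.
  rho(1) = 0.120384 / 1.457232 = 0.0826.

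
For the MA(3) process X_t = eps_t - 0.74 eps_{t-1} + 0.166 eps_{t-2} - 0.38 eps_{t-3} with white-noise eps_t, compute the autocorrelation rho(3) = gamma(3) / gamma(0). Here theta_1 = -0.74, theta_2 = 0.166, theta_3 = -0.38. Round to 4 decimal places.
\rho(3) = -0.2210

For an MA(q) process with theta_0 = 1, the autocovariance is
  gamma(k) = sigma^2 * sum_{i=0..q-k} theta_i * theta_{i+k},
and rho(k) = gamma(k) / gamma(0). Sigma^2 cancels.
  numerator   = (1)*(-0.38) = -0.38.
  denominator = (1)^2 + (-0.74)^2 + (0.166)^2 + (-0.38)^2 = 1.719556.
  rho(3) = -0.38 / 1.719556 = -0.2210.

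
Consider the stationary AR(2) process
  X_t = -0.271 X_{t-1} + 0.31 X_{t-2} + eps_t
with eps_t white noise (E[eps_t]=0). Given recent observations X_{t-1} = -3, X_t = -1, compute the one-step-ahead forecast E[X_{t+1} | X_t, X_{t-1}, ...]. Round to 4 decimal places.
E[X_{t+1} \mid \mathcal F_t] = -0.6590

For an AR(p) model X_t = c + sum_i phi_i X_{t-i} + eps_t, the
one-step-ahead conditional mean is
  E[X_{t+1} | X_t, ...] = c + sum_i phi_i X_{t+1-i}.
Substitute known values:
  E[X_{t+1} | ...] = (-0.271) * (-1) + (0.31) * (-3)
                   = -0.6590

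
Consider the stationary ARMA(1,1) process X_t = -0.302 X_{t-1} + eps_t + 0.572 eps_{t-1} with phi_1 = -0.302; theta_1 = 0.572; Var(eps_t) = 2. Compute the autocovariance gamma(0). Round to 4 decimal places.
\gamma(0) = 2.1604

Multiply the model equation by X_{t-k} and take expectations. With theta_0 = psi_0 = 1 and psi_j the MA(infinity) weights, this gives
  gamma(k) - sum_i phi_i gamma(k-i) = c_k,
  c_k = sigma^2 * sum_{j=k..q} theta_j psi_{j-k}   (c_k = 0 for k > q),
using gamma(-m) = gamma(m).
psi-weights needed (psi_j = theta_j + sum_i phi_i psi_{j-i}):
  psi_1 = theta_1 + phi_1 = 0.572 + (-0.302) = 0.27
Right-hand sides:
  c_0 = sigma^2 (1 + theta_1 psi_1) = 2 * (1 + (0.572)(0.27)) = 2 * 1.15444 = 2.30888
  c_1 = sigma^2 theta_1 = 2 * (0.572) = 1.144
  c_2 = 0
Equations for k = 0 and k = 1 (AR order 1):
  gamma(0) = phi_1 gamma(1) + c_0
  gamma(1) = phi_1 gamma(0) + c_1
Substituting the second into the first: gamma(0) (1 - phi_1^2) = c_0 + phi_1 c_1, so
  gamma(0) = (c_0 + phi_1 c_1) / (1 - phi_1^2) = (2.30888 + (-0.302)(1.144)) / (1 - (-0.302)^2) = 1.963392 / 0.908796 = 2.160432.
Therefore gamma(0) = 2.1604 (to 4 decimal places).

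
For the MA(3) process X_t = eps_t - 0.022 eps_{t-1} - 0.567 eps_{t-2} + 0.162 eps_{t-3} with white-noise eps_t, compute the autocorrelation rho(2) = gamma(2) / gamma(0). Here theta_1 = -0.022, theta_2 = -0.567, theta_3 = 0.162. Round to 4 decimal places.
\rho(2) = -0.4232

For an MA(q) process with theta_0 = 1, the autocovariance is
  gamma(k) = sigma^2 * sum_{i=0..q-k} theta_i * theta_{i+k},
and rho(k) = gamma(k) / gamma(0). Sigma^2 cancels.
  numerator   = (1)*(-0.567) + (-0.022)*(0.162) = -0.570564.
  denominator = (1)^2 + (-0.022)^2 + (-0.567)^2 + (0.162)^2 = 1.348217.
  rho(2) = -0.570564 / 1.348217 = -0.4232.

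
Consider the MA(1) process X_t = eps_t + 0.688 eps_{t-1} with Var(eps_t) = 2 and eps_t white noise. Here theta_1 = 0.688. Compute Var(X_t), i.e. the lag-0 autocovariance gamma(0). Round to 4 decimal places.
\gamma(0) = 2.9467

For an MA(q) process X_t = eps_t + sum_i theta_i eps_{t-i} with
Var(eps_t) = sigma^2, the variance is
  gamma(0) = sigma^2 * (1 + sum_i theta_i^2).
  sum_i theta_i^2 = (0.688)^2 = 0.473344.
  gamma(0) = 2 * (1 + 0.473344) = 2 * 1.473344 = 2.946688, which rounds to 2.9467.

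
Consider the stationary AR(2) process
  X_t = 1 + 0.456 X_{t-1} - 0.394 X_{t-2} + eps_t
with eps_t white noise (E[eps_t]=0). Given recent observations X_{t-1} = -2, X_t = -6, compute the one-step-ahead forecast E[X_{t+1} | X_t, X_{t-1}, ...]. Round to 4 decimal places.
E[X_{t+1} \mid \mathcal F_t] = -0.9480

For an AR(p) model X_t = c + sum_i phi_i X_{t-i} + eps_t, the
one-step-ahead conditional mean is
  E[X_{t+1} | X_t, ...] = c + sum_i phi_i X_{t+1-i}.
Substitute known values:
  E[X_{t+1} | ...] = 1 + (0.456) * (-6) + (-0.394) * (-2)
                   = -0.9480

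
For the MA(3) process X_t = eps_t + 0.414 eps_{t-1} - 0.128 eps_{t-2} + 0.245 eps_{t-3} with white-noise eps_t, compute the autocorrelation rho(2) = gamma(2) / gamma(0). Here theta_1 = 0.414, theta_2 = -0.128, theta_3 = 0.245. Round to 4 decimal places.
\rho(2) = -0.0213

For an MA(q) process with theta_0 = 1, the autocovariance is
  gamma(k) = sigma^2 * sum_{i=0..q-k} theta_i * theta_{i+k},
and rho(k) = gamma(k) / gamma(0). Sigma^2 cancels.
  numerator   = (1)*(-0.128) + (0.414)*(0.245) = -0.02657.
  denominator = (1)^2 + (0.414)^2 + (-0.128)^2 + (0.245)^2 = 1.247805.
  rho(2) = -0.02657 / 1.247805 = -0.0213.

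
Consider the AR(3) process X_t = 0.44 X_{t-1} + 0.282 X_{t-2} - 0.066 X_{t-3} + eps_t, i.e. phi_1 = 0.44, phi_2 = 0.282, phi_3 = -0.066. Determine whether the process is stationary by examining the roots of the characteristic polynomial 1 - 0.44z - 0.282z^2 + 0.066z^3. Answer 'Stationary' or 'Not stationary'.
\text{Stationary}

The AR(p) characteristic polynomial is P(z) = 1 - 0.44z - 0.282z^2 + 0.066z^3.
Stationarity requires all roots to lie outside the unit circle, i.e. |z| > 1 for every root.
Degree 3: look for a simple real root z0 first, then factor out (1 - z/z0) and solve the remaining quadratic.
Testing z0 = 5: P(5) = 1 + (-0.44)(5) + (-0.282)(5)^2 + (0.066)(5)^3
  = 1 + (-2.2) + (-7.05) + (8.25) = 0.  So z_0 = 5 is a root, |z_0| = 5.
Divide out the factor (1 - 0.2 z) = (1 - z/z0) (since 1/z0 = 0.2):
  P(z) = (1 - 0.2 z)(1 + (-0.24) z + (-0.33) z^2)
  [check: z-coef -0.24 - (0.2) = -0.44; z^2-coef -0.33 - (0.2)(-0.24) = -0.282; z^3-coef -(0.2)(-0.33) = 0.066.]
Remaining roots from the quadratic factor 1 + (-0.24) z + (-0.33) z^2:
  Set 1 + (-0.24) z + (-0.33) z^2 = 0, i.e. a z^2 + b z + c = 0 with a = -0.33, b = -0.24, c = 1.
  Discriminant D = b^2 - 4ac = (-0.24)^2 - 4*(-0.33)*1 = 0.0576 - (-1.32) = 1.3776.
  D >= 0, so the roots are real: z = (-b +/- sqrt(D)) / (2a) = (0.24 +/- 1.173712) / (-0.66).
    z_1 = (0.24 + 1.173712) / (-0.66) = -2.142,   |z_1| = 2.142.
    z_2 = (0.24 - 1.173712) / (-0.66) = 1.4147,   |z_2| = 1.4147.
Moduli of all roots: 5.0000, 2.1420, 1.4147.
All moduli strictly greater than 1? Yes.
Verdict: Stationary.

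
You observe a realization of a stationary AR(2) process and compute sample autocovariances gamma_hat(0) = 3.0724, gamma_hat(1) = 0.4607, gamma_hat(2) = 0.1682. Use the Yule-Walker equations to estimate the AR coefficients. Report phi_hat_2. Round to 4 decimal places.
\hat\phi_{2} = 0.0330

The Yule-Walker equations for an AR(p) process read, in matrix form,
  Gamma_p phi = r_p,   with   (Gamma_p)_{ij} = gamma(|i - j|),
                       (r_p)_i = gamma(i),   i,j = 1..p.
Substitute the sample gammas (Toeplitz matrix and right-hand side of size 2):
  Gamma_p = [[3.0724, 0.4607], [0.4607, 3.0724]]
  r_p     = [0.4607, 0.1682]
Written out:
  3.0724 phi_1 + 0.4607 phi_2 = 0.4607
  0.4607 phi_1 + 3.0724 phi_2 = 0.1682
Solve by Cramer's rule:
  det = gamma(0)^2 - gamma(1)^2 = (3.0724)^2 - (0.4607)^2 = 9.43964176 - 0.21224449 = 9.22739727
  phi_hat_1 = [gamma(1) gamma(0) - gamma(1) gamma(2)] / det = [(0.4607)(3.0724) - (0.4607)(0.1682)] / 9.22739727 = 1.33796494 / 9.22739727 = 0.145
  phi_hat_2 = [gamma(0) gamma(2) - gamma(1)^2] / det = [(3.0724)(0.1682) - (0.4607)^2] / 9.22739727 = 0.30453319 / 9.22739727 = 0.033
So phi_hat = [0.1450, 0.0330].
Therefore phi_hat_2 = 0.0330.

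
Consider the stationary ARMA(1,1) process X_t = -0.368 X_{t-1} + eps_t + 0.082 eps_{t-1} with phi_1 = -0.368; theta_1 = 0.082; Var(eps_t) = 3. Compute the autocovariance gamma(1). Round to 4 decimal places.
\gamma(1) = -0.9624

Multiply the model equation by X_{t-k} and take expectations. With theta_0 = psi_0 = 1 and psi_j the MA(infinity) weights, this gives
  gamma(k) - sum_i phi_i gamma(k-i) = c_k,
  c_k = sigma^2 * sum_{j=k..q} theta_j psi_{j-k}   (c_k = 0 for k > q),
using gamma(-m) = gamma(m).
psi-weights needed (psi_j = theta_j + sum_i phi_i psi_{j-i}):
  psi_1 = theta_1 + phi_1 = 0.082 + (-0.368) = -0.286
Right-hand sides:
  c_0 = sigma^2 (1 + theta_1 psi_1) = 3 * (1 + (0.082)(-0.286)) = 3 * 0.976548 = 2.929644
  c_1 = sigma^2 theta_1 = 3 * (0.082) = 0.246
  c_2 = 0
Equations for k = 0 and k = 1 (AR order 1):
  gamma(0) = phi_1 gamma(1) + c_0
  gamma(1) = phi_1 gamma(0) + c_1
Substituting the second into the first: gamma(0) (1 - phi_1^2) = c_0 + phi_1 c_1, so
  gamma(0) = (c_0 + phi_1 c_1) / (1 - phi_1^2) = (2.929644 + (-0.368)(0.246)) / (1 - (-0.368)^2) = 2.839116 / 0.864576 = 3.283825.
  gamma(1) = phi_1 gamma(0) + c_1 = (-0.368)(3.283825) + (0.246) = -0.962447.
Therefore gamma(1) = -0.9624 (to 4 decimal places).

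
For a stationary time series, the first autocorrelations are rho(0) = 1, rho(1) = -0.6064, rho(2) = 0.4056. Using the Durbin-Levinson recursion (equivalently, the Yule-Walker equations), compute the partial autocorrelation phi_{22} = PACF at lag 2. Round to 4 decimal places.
\phi_{22} = 0.0599

The PACF at lag k is phi_{kk}, the last component of the solution
to the Yule-Walker system G_k phi = r_k where
  (G_k)_{ij} = rho(|i - j|), (r_k)_i = rho(i), i,j = 1..k.
Equivalently, Durbin-Levinson gives phi_{kk} iteratively:
  phi_{11} = rho(1)
  phi_{kk} = [rho(k) - sum_{j=1..k-1} phi_{k-1,j} rho(k-j)]
            / [1 - sum_{j=1..k-1} phi_{k-1,j} rho(j)],
  phi_{k,j} = phi_{k-1,j} - phi_{kk} phi_{k-1,k-j},  j = 1..k-1.
Step k = 1:
  phi_11 = rho(1) = -0.6064.
Step k = 2:
  phi_22 = [rho(2) - phi_11 rho(1)] / [1 - phi_11 rho(1)] = [0.4056 - (-0.6064)(-0.6064)] / [1 - (-0.6064)(-0.6064)]
         = 0.03787904 / 0.63227904 = 0.0599.
Therefore phi_{22} = 0.0599.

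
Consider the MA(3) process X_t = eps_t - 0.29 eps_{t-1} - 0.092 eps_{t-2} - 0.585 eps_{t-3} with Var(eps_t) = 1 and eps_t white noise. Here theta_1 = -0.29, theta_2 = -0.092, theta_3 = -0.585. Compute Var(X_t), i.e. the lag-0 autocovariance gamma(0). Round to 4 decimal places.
\gamma(0) = 1.4348

For an MA(q) process X_t = eps_t + sum_i theta_i eps_{t-i} with
Var(eps_t) = sigma^2, the variance is
  gamma(0) = sigma^2 * (1 + sum_i theta_i^2).
  sum_i theta_i^2 = (-0.29)^2 + (-0.092)^2 + (-0.585)^2 = 0.0841 + 0.008464 + 0.342225 = 0.434789.
  gamma(0) = 1 * (1 + 0.434789) = 1 * 1.434789 = 1.434789, which rounds to 1.4348.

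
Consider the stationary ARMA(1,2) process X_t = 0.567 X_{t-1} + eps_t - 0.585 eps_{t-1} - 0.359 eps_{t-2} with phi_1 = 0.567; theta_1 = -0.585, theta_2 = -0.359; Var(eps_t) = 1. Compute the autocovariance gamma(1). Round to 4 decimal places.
\gamma(1) = 0.1026

Multiply the model equation by X_{t-k} and take expectations. With theta_0 = psi_0 = 1 and psi_j the MA(infinity) weights, this gives
  gamma(k) - sum_i phi_i gamma(k-i) = c_k,
  c_k = sigma^2 * sum_{j=k..q} theta_j psi_{j-k}   (c_k = 0 for k > q),
using gamma(-m) = gamma(m).
psi-weights needed (psi_j = theta_j + sum_i phi_i psi_{j-i}):
  psi_1 = theta_1 + phi_1 = -0.585 + (0.567) = -0.018
  psi_2 = theta_2 + phi_1 psi_1 = -0.359 + (0.567)(-0.018) = -0.369206
Right-hand sides:
  c_0 = sigma^2 (1 + theta_1 psi_1 + theta_2 psi_2) = 1 * (1 + (-0.585)(-0.018) + (-0.359)(-0.369206)) = 1 * 1.143075 = 1.143075
  c_1 = sigma^2 (theta_1 + theta_2 psi_1) = 1 * (-0.585 + (-0.359)(-0.018)) = -0.578538
  c_2 = sigma^2 theta_2 = 1 * (-0.359) = -0.359
Equations for k = 0 and k = 1 (AR order 1):
  gamma(0) = phi_1 gamma(1) + c_0
  gamma(1) = phi_1 gamma(0) + c_1
Substituting the second into the first: gamma(0) (1 - phi_1^2) = c_0 + phi_1 c_1, so
  gamma(0) = (c_0 + phi_1 c_1) / (1 - phi_1^2) = (1.143075 + (0.567)(-0.578538)) / (1 - (0.567)^2) = 0.815044 / 0.678511 = 1.201224.
  gamma(1) = phi_1 gamma(0) + c_1 = (0.567)(1.201224) + (-0.578538) = 0.102556.
Therefore gamma(1) = 0.1026 (to 4 decimal places).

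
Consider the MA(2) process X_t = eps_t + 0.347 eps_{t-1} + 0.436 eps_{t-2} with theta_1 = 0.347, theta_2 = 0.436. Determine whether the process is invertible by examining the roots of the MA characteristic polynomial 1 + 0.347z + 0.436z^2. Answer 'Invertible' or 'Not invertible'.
\text{Invertible}

The MA(q) characteristic polynomial is P(z) = 1 + 0.347z + 0.436z^2.
Invertibility requires all roots to lie outside the unit circle, i.e. |z| > 1 for every root.
Set 1 + (0.347) z + (0.436) z^2 = 0, i.e. a z^2 + b z + c = 0 with a = 0.436, b = 0.347, c = 1.
Discriminant D = b^2 - 4ac = (0.347)^2 - 4*(0.436)*1 = 0.120409 - (1.744) = -1.623591.
D < 0, so the roots are the complex-conjugate pair z = (-b +/- i sqrt(-D)) / (2a) = -0.3979 +/- 1.4612i.
For a conjugate pair |z|^2 = z * conj(z) = (product of roots) = c/a = 1/(0.436) = 2.293578, so |z| = sqrt(2.293578) = 1.5145 for both roots.
Moduli of all roots: 1.5145, 1.5145.
All moduli strictly greater than 1? Yes.
Verdict: Invertible.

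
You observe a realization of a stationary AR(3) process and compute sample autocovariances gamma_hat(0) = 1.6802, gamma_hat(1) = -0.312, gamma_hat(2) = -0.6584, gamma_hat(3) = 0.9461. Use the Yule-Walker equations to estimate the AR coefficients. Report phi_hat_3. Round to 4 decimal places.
\hat\phi_{3} = 0.4840

The Yule-Walker equations for an AR(p) process read, in matrix form,
  Gamma_p phi = r_p,   with   (Gamma_p)_{ij} = gamma(|i - j|),
                       (r_p)_i = gamma(i),   i,j = 1..p.
Substitute the sample gammas (Toeplitz matrix and right-hand side of size 3):
  Gamma_p = [[1.6802, -0.312, -0.6584], [-0.312, 1.6802, -0.312], [-0.6584, -0.312, 1.6802]]
  r_p     = [-0.312, -0.6584, 0.9461]
Written out (R1..R3):
  (R1) 1.6802 phi_1 - 0.312 phi_2 - 0.6584 phi_3 = -0.312
  (R2) -0.312 phi_1 + 1.6802 phi_2 - 0.312 phi_3 = -0.6584
  (R3) -0.6584 phi_1 - 0.312 phi_2 + 1.6802 phi_3 = 0.9461
Gaussian elimination:
  R2 <- R2 - (-0.312/1.6802) R1 = R2 - (-0.185692) R1:  1.622264 phi_2 - 0.43426 phi_3 = -0.716336
  R3 <- R3 - (-0.6584/1.6802) R1 = R3 - (-0.391858) R1:  -0.43426 phi_2 + 1.422201 phi_3 = 0.82384
  R3 <- R3 - (-0.43426/1.622264) R2 = R3 - (-0.267687) R2:  1.305955 phi_3 = 0.632086
Back-substitution:
  phi_hat_3 = 0.632086 / 1.305955 = 0.484003
  phi_hat_2 = (-0.716336 - (-0.43426)(0.484003)) / 1.622264 = -0.312004
  phi_hat_1 = (-0.312 - (-0.312)(-0.312004) - (-0.6584)(0.484003)) / 1.6802 = -0.053968
So phi_hat = [-0.0540, -0.3120, 0.4840].
Therefore phi_hat_3 = 0.4840.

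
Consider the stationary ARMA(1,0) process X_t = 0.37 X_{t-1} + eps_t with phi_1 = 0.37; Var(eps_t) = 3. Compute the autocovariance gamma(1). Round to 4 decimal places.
\gamma(1) = 1.2861

Multiply the model equation by X_{t-k} and take expectations. With theta_0 = psi_0 = 1 and psi_j the MA(infinity) weights, this gives
  gamma(k) - sum_i phi_i gamma(k-i) = c_k,
  c_k = sigma^2 * sum_{j=k..q} theta_j psi_{j-k}   (c_k = 0 for k > q),
using gamma(-m) = gamma(m).
Pure AR (q = 0): c_0 = sigma^2 = 3, c_k = 0 for k >= 1.
Equations for k = 0 and k = 1 (AR order 1):
  gamma(0) = phi_1 gamma(1) + c_0
  gamma(1) = phi_1 gamma(0) + c_1
Substituting the second into the first: gamma(0) (1 - phi_1^2) = c_0 + phi_1 c_1, so
  gamma(0) = c_0 / (1 - phi_1^2) = 3 / (1 - (0.37)^2) = 3 / 0.8631 = 3.475843.
  gamma(1) = phi_1 gamma(0) = (0.37)(3.475843) = 1.286062.
Therefore gamma(1) = 1.2861 (to 4 decimal places).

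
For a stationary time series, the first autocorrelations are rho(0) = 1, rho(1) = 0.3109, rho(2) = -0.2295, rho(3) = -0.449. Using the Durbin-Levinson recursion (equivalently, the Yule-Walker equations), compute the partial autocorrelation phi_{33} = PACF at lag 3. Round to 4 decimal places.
\phi_{33} = -0.3050

The PACF at lag k is phi_{kk}, the last component of the solution
to the Yule-Walker system G_k phi = r_k where
  (G_k)_{ij} = rho(|i - j|), (r_k)_i = rho(i), i,j = 1..k.
Equivalently, Durbin-Levinson gives phi_{kk} iteratively:
  phi_{11} = rho(1)
  phi_{kk} = [rho(k) - sum_{j=1..k-1} phi_{k-1,j} rho(k-j)]
            / [1 - sum_{j=1..k-1} phi_{k-1,j} rho(j)],
  phi_{k,j} = phi_{k-1,j} - phi_{kk} phi_{k-1,k-j},  j = 1..k-1.
Step k = 1:
  phi_11 = rho(1) = 0.3109.
Step k = 2:
  phi_22 = [rho(2) - phi_11 rho(1)] / [1 - phi_11 rho(1)] = [-0.2295 - (0.3109)(0.3109)] / [1 - (0.3109)(0.3109)]
         = -0.32615881 / 0.90334119 = -0.361058.
  Update: phi_21 = phi_11 - phi_22 phi_11 = 0.3109 - (-0.361058)(0.3109) = 0.423153.
Step k = 3:
  phi_33 = [rho(3) - phi_21 rho(2) - phi_22 rho(1)] / [1 - phi_21 rho(1) - phi_22 rho(2)]
    numerator   = -0.449 - (0.423153)(-0.2295) - (-0.361058)(0.3109) = -0.23963337
    denominator = 1 - (0.423153)(0.3109) - (-0.361058)(-0.2295) = 0.78557885
  phi_33 = -0.23963337 / 0.78557885 = -0.305.
Therefore phi_{33} = -0.3050.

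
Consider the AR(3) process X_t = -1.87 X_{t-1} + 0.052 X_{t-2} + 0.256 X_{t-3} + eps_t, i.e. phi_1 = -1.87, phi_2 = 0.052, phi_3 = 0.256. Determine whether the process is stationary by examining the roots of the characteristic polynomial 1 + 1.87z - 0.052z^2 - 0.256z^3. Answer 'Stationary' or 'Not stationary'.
\text{Not stationary}

The AR(p) characteristic polynomial is P(z) = 1 + 1.87z - 0.052z^2 - 0.256z^3.
Stationarity requires all roots to lie outside the unit circle, i.e. |z| > 1 for every root.
Degree 3: look for a simple real root z0 first, then factor out (1 - z/z0) and solve the remaining quadratic.
Testing z0 = -2.5: P(-2.5) = 1 + (1.87)(-2.5) + (-0.052)(-2.5)^2 + (-0.256)(-2.5)^3
  = 1 + (-4.675) + (-0.325) + (4) = 0.  So z_0 = -2.5 is a root, |z_0| = 2.5.
Divide out the factor (1 + 0.4 z) = (1 - z/z0) (since 1/z0 = -0.4):
  P(z) = (1 + 0.4 z)(1 + (1.47) z + (-0.64) z^2)
  [check: z-coef 1.47 - (-0.4) = 1.87; z^2-coef -0.64 - (-0.4)(1.47) = -0.052; z^3-coef -(-0.4)(-0.64) = -0.256.]
Remaining roots from the quadratic factor 1 + (1.47) z + (-0.64) z^2:
  Set 1 + (1.47) z + (-0.64) z^2 = 0, i.e. a z^2 + b z + c = 0 with a = -0.64, b = 1.47, c = 1.
  Discriminant D = b^2 - 4ac = (1.47)^2 - 4*(-0.64)*1 = 2.1609 - (-2.56) = 4.7209.
  D >= 0, so the roots are real: z = (-b +/- sqrt(D)) / (2a) = (-1.47 +/- 2.172763) / (-1.28).
    z_1 = (-1.47 + 2.172763) / (-1.28) = -0.549,   |z_1| = 0.549.
    z_2 = (-1.47 - 2.172763) / (-1.28) = 2.8459,   |z_2| = 2.8459.
Moduli of all roots: 2.5000, 0.5490, 2.8459.
All moduli strictly greater than 1? No.
Verdict: Not stationary.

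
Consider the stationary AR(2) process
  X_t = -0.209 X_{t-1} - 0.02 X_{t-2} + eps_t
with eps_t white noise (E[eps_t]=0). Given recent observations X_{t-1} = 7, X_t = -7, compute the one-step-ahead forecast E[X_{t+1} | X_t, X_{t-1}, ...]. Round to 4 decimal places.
E[X_{t+1} \mid \mathcal F_t] = 1.3230

For an AR(p) model X_t = c + sum_i phi_i X_{t-i} + eps_t, the
one-step-ahead conditional mean is
  E[X_{t+1} | X_t, ...] = c + sum_i phi_i X_{t+1-i}.
Substitute known values:
  E[X_{t+1} | ...] = (-0.209) * (-7) + (-0.02) * (7)
                   = 1.3230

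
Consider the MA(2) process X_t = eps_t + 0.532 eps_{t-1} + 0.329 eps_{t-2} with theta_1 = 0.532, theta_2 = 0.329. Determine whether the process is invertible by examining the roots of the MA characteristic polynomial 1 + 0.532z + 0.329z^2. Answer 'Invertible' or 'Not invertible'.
\text{Invertible}

The MA(q) characteristic polynomial is P(z) = 1 + 0.532z + 0.329z^2.
Invertibility requires all roots to lie outside the unit circle, i.e. |z| > 1 for every root.
Set 1 + (0.532) z + (0.329) z^2 = 0, i.e. a z^2 + b z + c = 0 with a = 0.329, b = 0.532, c = 1.
Discriminant D = b^2 - 4ac = (0.532)^2 - 4*(0.329)*1 = 0.283024 - (1.316) = -1.032976.
D < 0, so the roots are the complex-conjugate pair z = (-b +/- i sqrt(-D)) / (2a) = -0.8085 +/- 1.5446i.
For a conjugate pair |z|^2 = z * conj(z) = (product of roots) = c/a = 1/(0.329) = 3.039514, so |z| = sqrt(3.039514) = 1.7434 for both roots.
Moduli of all roots: 1.7434, 1.7434.
All moduli strictly greater than 1? Yes.
Verdict: Invertible.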